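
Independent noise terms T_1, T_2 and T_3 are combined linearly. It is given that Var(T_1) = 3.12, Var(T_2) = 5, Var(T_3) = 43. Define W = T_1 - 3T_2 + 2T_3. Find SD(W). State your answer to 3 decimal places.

14.836

By independence, Var(W) = (1)²Var(T_1) + (-3)²Var(T_2) + (2)²Var(T_3)
= (1)²·3.12 + (-3)²·5 + (2)²·43 = 220.12
SD(W) = √220.12 ≈ 14.836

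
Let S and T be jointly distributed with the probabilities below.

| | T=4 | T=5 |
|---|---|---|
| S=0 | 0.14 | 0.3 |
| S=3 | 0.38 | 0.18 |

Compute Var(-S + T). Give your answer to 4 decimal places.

3.0000

E[S] = 1.68,  E[T] = 4.48,  E[ST] = 7.26
Var(S) = 5.04 − (1.68)² = 2.2176;  Var(T) = 20.32 − (4.48)² = 0.2496
Cov(S,T) = 7.26 − (1.68)(4.48) = -0.2664
Var(-S + T) = (-1)²·2.2176 + (1)²·0.2496 + 2·(-1)·(1)·-0.2664 = 3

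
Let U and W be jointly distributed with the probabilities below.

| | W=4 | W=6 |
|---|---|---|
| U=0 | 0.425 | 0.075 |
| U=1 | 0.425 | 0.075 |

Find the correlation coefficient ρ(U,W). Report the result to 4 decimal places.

E[U] = 0.5,  E[W] = 4.3
E[UW] = 2.15
Cov(U,W) = E[UW] − E[U]E[W] = 2.15 − (0.5)(4.3) = 0
V(U) = 0.25,  V(W) = 0.51
ρ = 0 / √(0.25·0.51) ≈ 0.0000

0.0000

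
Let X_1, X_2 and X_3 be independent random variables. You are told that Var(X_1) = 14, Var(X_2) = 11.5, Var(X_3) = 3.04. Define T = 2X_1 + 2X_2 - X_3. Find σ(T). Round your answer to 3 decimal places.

By independence, Var(T) = (2)²Var(X_1) + (2)²Var(X_2) + (-1)²Var(X_3)
= (2)²·14 + (2)²·11.5 + (-1)²·3.04 = 105.04
σ(T) = √105.04 ≈ 10.249

10.249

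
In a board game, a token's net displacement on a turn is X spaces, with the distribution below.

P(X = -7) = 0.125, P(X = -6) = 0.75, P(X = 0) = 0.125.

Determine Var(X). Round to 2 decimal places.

4.23

E[X] = (-7)(0.125) + (-6)(0.75) + (0)(0.125) = -5.375
E[X²] = (-7)²(0.125) + (-6)²(0.75) + (0)²(0.125) = 33.125
Var(X) = E[X²] − (E[X])² = 33.125 − (-5.375)² = 4.234375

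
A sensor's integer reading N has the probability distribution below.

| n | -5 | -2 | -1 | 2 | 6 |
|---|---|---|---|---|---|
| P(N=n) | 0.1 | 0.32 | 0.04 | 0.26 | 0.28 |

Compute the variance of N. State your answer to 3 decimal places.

13.900

E[N] = (-5)(0.1) + (-2)(0.32) + (-1)(0.04) + (2)(0.26) + (6)(0.28) = 1.02
E[N²] = (-5)²(0.1) + (-2)²(0.32) + (-1)²(0.04) + (2)²(0.26) + (6)²(0.28) = 14.94
V(N) = E[N²] − (E[N])² = 14.94 − (1.02)² = 13.8996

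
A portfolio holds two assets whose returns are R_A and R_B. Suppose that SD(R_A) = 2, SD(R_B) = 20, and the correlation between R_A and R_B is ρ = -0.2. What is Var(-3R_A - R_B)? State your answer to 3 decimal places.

Var(R_A) = (2)² = 4;  Var(R_B) = (20)² = 400
Cov(R_A,R_B) = ρ·SD(R_A)·SD(R_B) = -0.2·2·20 = -8
Var(-3R_A - R_B) = (-3)²·Var(R_A) + (-1)²·Var(R_B) + 2·(-3)·(-1)·Cov(R_A,R_B)
= 9·4 + 1·400 + 6·-8 = 388

388.000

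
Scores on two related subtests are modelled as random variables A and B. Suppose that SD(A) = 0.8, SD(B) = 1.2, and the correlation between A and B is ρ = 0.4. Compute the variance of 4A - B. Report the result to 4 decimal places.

8.6080

var(A) = (0.8)² = 0.64;  var(B) = (1.2)² = 1.44
Cov(A,B) = ρ·SD(A)·SD(B) = 0.4·0.8·1.2 = 0.384
var(4A - B) = (4)²·var(A) + (-1)²·var(B) + 2·(4)·(-1)·Cov(A,B)
= 16·0.64 + 1·1.44 + -8·0.384 = 8.608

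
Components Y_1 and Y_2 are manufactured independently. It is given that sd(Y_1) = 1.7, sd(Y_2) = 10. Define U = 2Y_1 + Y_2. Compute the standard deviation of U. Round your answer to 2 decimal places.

V(Y_1) = 2.89, V(Y_2) = 100
By independence, V(U) = (2)²V(Y_1) + (1)²V(Y_2)
= (2)²·2.89 + (1)²·100 = 111.56
sd(U) = √111.56 ≈ 10.56

10.56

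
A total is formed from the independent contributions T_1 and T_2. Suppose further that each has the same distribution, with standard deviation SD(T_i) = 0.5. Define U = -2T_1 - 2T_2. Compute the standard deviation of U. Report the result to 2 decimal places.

1.41

Var(T_i) = (0.5)² = 0.25
By independence, Var(U) = (-2)²Var(T_1) + (-2)²Var(T_2)
= (-2)²·0.25 + (-2)²·0.25 = 2
SD(U) = √2 ≈ 1.41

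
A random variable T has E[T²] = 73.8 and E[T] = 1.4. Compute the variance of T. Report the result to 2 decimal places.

Var(T) = 73.8 − (1.4)² = 71.84

71.84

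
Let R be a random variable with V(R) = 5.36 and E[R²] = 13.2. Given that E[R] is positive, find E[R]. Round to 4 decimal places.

2.8000

(E[R])² = E[R²] − V(R) = 13.2 − 5.36 = 7.84
E[R] = √7.84 = 2.8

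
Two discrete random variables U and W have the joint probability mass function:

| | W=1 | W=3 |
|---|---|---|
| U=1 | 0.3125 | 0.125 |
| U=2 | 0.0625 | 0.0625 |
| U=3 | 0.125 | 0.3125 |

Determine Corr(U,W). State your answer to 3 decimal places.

0.401

E[U] = 2,  E[W] = 2
E[UW] = 4.375
cov(U,W) = E[UW] − E[U]E[W] = 4.375 − (2)(2) = 0.375
V(U) = 0.875,  V(W) = 1
ρ = 0.375 / √(0.875·1) ≈ 0.401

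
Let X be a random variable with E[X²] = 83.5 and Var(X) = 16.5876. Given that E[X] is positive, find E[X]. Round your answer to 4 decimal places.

8.1800

(E[X])² = E[X²] − Var(X) = 83.5 − 16.5876 = 66.9124
E[X] = √66.9124 = 8.18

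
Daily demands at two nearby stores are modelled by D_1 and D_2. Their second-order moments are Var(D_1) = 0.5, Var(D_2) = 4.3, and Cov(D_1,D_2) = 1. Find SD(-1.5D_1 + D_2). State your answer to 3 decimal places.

Var(-1.5D_1 + D_2) = (-1.5)²·Var(D_1) + (1)²·Var(D_2) + 2·(-1.5)·(1)·Cov(D_1,D_2)
= 2.25·0.5 + 1·4.3 + -3·1 = 2.425
SD(-1.5D_1 + D_2) = √2.425 ≈ 1.557

1.557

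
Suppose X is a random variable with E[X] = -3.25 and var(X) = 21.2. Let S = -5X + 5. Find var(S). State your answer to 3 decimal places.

var(-5X + 5) = (-5)²·var(X) = 25·21.2 = 530

530.000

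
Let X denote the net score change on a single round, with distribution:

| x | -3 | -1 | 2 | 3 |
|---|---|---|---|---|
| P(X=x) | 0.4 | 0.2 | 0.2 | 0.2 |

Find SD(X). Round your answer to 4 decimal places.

2.4980

E[X] = (-3)(0.4) + (-1)(0.2) + (2)(0.2) + (3)(0.2) = -0.4
E[X²] = (-3)²(0.4) + (-1)²(0.2) + (2)²(0.2) + (3)²(0.2) = 6.4
Var(X) = E[X²] − (E[X])² = 6.4 − (-0.4)² = 6.24
SD(X) = √6.24 ≈ 2.4980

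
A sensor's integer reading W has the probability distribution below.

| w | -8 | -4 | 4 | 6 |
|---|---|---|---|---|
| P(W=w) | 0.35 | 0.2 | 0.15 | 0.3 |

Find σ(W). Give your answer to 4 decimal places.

E[W] = (-8)(0.35) + (-4)(0.2) + (4)(0.15) + (6)(0.3) = -1.2
E[W²] = (-8)²(0.35) + (-4)²(0.2) + (4)²(0.15) + (6)²(0.3) = 38.8
V(W) = E[W²] − (E[W])² = 38.8 − (-1.2)² = 37.36
σ(W) = √37.36 ≈ 6.1123

6.1123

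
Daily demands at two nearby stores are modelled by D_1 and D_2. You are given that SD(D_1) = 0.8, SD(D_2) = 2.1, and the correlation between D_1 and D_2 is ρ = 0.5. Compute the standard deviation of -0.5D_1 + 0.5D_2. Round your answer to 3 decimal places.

0.918

Var(D_1) = (0.8)² = 0.64;  Var(D_2) = (2.1)² = 4.41
Cov(D_1,D_2) = ρ·SD(D_1)·SD(D_2) = 0.5·0.8·2.1 = 0.84
Var(-0.5D_1 + 0.5D_2) = (-0.5)²·Var(D_1) + (0.5)²·Var(D_2) + 2·(-0.5)·(0.5)·Cov(D_1,D_2)
= 0.25·0.64 + 0.25·4.41 + -0.5·0.84 = 0.8425
SD(-0.5D_1 + 0.5D_2) = √0.8425 ≈ 0.918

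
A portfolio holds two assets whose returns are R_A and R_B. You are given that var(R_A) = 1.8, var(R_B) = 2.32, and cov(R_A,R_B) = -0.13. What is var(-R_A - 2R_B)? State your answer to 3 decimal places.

10.560

var(-R_A - 2R_B) = (-1)²·var(R_A) + (-2)²·var(R_B) + 2·(-1)·(-2)·cov(R_A,R_B)
= 1·1.8 + 4·2.32 + 4·-0.13 = 10.56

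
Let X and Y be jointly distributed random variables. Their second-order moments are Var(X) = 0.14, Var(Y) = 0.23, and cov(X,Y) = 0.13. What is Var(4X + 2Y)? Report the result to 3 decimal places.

Var(4X + 2Y) = (4)²·Var(X) + (2)²·Var(Y) + 2·(4)·(2)·cov(X,Y)
= 16·0.14 + 4·0.23 + 16·0.13 = 5.24

5.240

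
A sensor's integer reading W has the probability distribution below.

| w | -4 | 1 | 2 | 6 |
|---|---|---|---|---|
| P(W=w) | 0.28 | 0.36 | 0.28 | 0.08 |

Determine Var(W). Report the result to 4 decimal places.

8.7616

E[W] = (-4)(0.28) + (1)(0.36) + (2)(0.28) + (6)(0.08) = 0.28
E[W²] = (-4)²(0.28) + (1)²(0.36) + (2)²(0.28) + (6)²(0.08) = 8.84
Var(W) = E[W²] − (E[W])² = 8.84 − (0.28)² = 8.7616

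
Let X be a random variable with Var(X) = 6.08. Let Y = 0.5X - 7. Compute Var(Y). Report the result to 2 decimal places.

Var(0.5X - 7) = (0.5)²·Var(X) = 0.25·6.08 = 1.52

1.52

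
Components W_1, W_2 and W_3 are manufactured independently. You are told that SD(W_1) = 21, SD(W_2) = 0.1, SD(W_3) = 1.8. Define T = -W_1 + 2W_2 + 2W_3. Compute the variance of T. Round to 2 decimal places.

V(W_1) = 441, V(W_2) = 0.01, V(W_3) = 3.24
By independence, V(T) = (-1)²V(W_1) + (2)²V(W_2) + (2)²V(W_3)
= (-1)²·441 + (2)²·0.01 + (2)²·3.24 = 454

454.00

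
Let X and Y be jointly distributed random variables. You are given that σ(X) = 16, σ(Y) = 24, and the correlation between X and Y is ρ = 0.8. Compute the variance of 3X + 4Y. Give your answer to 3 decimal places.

18892.800

Var(X) = (16)² = 256;  Var(Y) = (24)² = 576
Cov(X,Y) = ρ·σ(X)·σ(Y) = 0.8·16·24 = 307.2
Var(3X + 4Y) = (3)²·Var(X) + (4)²·Var(Y) + 2·(3)·(4)·Cov(X,Y)
= 9·256 + 16·576 + 24·307.2 = 18892.8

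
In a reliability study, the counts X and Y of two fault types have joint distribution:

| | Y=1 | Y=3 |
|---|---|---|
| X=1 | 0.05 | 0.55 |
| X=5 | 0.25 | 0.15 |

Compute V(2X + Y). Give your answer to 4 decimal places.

E[X] = 2.6,  E[Y] = 2.4,  E[XY] = 5.2
V(X) = 10.6 − (2.6)² = 3.84;  V(Y) = 6.6 − (2.4)² = 0.84
cov(X,Y) = 5.2 − (2.6)(2.4) = -1.04
V(2X + Y) = (2)²·3.84 + (1)²·0.84 + 2·(2)·(1)·-1.04 = 12.04

12.0400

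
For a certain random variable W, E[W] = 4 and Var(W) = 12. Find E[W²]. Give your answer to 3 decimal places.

E[W²] = Var(W) + (E[W])² = 12 + (4)² = 28

28.000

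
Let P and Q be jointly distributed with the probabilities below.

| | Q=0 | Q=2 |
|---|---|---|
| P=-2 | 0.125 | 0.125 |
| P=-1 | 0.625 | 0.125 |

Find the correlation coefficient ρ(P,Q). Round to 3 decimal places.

-0.333

E[P] = -1.25,  E[Q] = 0.5
E[PQ] = -0.75
cov(P,Q) = E[PQ] − E[P]E[Q] = -0.75 − (-1.25)(0.5) = -0.125
Var(P) = 0.1875,  Var(Q) = 0.75
ρ = -0.125 / √(0.1875·0.75) ≈ -0.333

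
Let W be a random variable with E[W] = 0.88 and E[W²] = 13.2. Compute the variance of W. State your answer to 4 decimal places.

Var(W) = 13.2 − (0.88)² = 12.4256

12.4256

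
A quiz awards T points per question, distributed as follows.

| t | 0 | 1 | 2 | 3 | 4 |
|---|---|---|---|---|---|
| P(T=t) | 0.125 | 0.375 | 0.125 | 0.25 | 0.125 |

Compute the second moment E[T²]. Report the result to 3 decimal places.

E[T²] = (0)²(0.125) + (1)²(0.375) + (2)²(0.125) + (3)²(0.25) + (4)²(0.125) = 5.125

5.125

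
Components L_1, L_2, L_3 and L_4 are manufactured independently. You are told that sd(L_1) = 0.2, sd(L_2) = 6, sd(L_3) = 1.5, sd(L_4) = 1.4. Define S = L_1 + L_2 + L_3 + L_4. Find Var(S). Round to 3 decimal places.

Var(L_1) = 0.04, Var(L_2) = 36, Var(L_3) = 2.25, Var(L_4) = 1.96
By independence, Var(S) = (1)²Var(L_1) + (1)²Var(L_2) + (1)²Var(L_3) + (1)²Var(L_4)
= (1)²·0.04 + (1)²·36 + (1)²·2.25 + (1)²·1.96 = 40.25

40.250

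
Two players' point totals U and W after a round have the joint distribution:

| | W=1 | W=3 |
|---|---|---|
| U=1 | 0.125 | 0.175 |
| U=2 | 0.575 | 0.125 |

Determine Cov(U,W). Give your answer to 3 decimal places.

E[U] = 1.7,  E[W] = 1.6
E[UW] = 2.55
Cov(U,W) = E[UW] − E[U]E[W] = 2.55 − (1.7)(1.6) = -0.17

-0.170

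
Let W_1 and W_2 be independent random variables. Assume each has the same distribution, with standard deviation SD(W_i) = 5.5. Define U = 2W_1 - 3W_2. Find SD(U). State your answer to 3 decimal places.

19.831

var(W_i) = (5.5)² = 30.25
By independence, var(U) = (2)²var(W_1) + (-3)²var(W_2)
= (2)²·30.25 + (-3)²·30.25 = 393.25
SD(U) = √393.25 ≈ 19.831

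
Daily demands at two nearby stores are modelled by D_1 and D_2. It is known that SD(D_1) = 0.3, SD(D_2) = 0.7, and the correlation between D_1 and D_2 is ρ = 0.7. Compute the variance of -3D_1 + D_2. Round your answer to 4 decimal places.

Var(D_1) = (0.3)² = 0.09;  Var(D_2) = (0.7)² = 0.49
Cov(D_1,D_2) = ρ·SD(D_1)·SD(D_2) = 0.7·0.3·0.7 = 0.147
Var(-3D_1 + D_2) = (-3)²·Var(D_1) + (1)²·Var(D_2) + 2·(-3)·(1)·Cov(D_1,D_2)
= 9·0.09 + 1·0.49 + -6·0.147 = 0.418

0.4180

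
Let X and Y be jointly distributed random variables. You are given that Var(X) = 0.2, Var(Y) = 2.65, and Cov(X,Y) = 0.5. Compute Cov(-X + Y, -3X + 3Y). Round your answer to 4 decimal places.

Cov(-X + Y, -3X + 3Y) = (-1)(-3)Var(X) + (1)(3)Var(Y) + [(-1)(3) + (1)(-3)]Cov(X,Y)
= 3·0.2 + 3·2.65 + -6·0.5 = 5.55

5.5500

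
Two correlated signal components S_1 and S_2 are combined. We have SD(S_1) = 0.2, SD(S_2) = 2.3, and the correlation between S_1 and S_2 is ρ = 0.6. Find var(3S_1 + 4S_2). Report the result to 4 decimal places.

var(S_1) = (0.2)² = 0.04;  var(S_2) = (2.3)² = 5.29
Cov(S_1,S_2) = ρ·SD(S_1)·SD(S_2) = 0.6·0.2·2.3 = 0.276
var(3S_1 + 4S_2) = (3)²·var(S_1) + (4)²·var(S_2) + 2·(3)·(4)·Cov(S_1,S_2)
= 9·0.04 + 16·5.29 + 24·0.276 = 91.624

91.6240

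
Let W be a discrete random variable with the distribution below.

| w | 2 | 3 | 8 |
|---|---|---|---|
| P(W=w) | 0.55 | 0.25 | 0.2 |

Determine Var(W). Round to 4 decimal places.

E[W] = (2)(0.55) + (3)(0.25) + (8)(0.2) = 3.45
E[W²] = (2)²(0.55) + (3)²(0.25) + (8)²(0.2) = 17.25
Var(W) = E[W²] − (E[W])² = 17.25 − (3.45)² = 5.3475

5.3475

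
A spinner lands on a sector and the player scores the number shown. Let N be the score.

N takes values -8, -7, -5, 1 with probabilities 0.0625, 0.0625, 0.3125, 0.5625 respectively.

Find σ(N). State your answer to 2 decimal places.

3.42

E[N] = (-8)(0.0625) + (-7)(0.0625) + (-5)(0.3125) + (1)(0.5625) = -1.9375
E[N²] = (-8)²(0.0625) + (-7)²(0.0625) + (-5)²(0.3125) + (1)²(0.5625) = 15.4375
Var(N) = E[N²] − (E[N])² = 15.4375 − (-1.9375)² = 11.68359375
σ(N) = √11.68359375 ≈ 3.42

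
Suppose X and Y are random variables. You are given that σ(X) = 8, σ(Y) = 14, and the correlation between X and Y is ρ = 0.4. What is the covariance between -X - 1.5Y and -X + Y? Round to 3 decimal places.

-207.600

V(X) = (8)² = 64;  V(Y) = (14)² = 196
cov(X,Y) = ρ·σ(X)·σ(Y) = 0.4·8·14 = 44.8
cov(-X - 1.5Y, -X + Y) = (-1)(-1)V(X) + (-1.5)(1)V(Y) + [(-1)(1) + (-1.5)(-1)]cov(X,Y)
= 1·64 + -1.5·196 + 0.5·44.8 = -207.6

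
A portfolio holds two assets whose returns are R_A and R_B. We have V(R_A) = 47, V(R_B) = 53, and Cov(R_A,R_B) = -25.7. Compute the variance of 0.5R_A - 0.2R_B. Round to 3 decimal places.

V(0.5R_A - 0.2R_B) = (0.5)²·V(R_A) + (-0.2)²·V(R_B) + 2·(0.5)·(-0.2)·Cov(R_A,R_B)
= 0.25·47 + 0.04·53 + -0.2·-25.7 = 19.01

19.010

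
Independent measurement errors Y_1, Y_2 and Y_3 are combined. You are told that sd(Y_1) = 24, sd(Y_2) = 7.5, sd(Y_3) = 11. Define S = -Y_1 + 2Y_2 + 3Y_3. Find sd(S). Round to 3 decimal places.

43.474

Var(Y_1) = 576, Var(Y_2) = 56.25, Var(Y_3) = 121
By independence, Var(S) = (-1)²Var(Y_1) + (2)²Var(Y_2) + (3)²Var(Y_3)
= (-1)²·576 + (2)²·56.25 + (3)²·121 = 1890
sd(S) = √1890 ≈ 43.474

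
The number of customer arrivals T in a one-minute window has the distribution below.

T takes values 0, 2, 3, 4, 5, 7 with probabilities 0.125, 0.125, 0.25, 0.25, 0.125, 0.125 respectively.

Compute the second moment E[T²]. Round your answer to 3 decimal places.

16.000

E[T²] = (0)²(0.125) + (2)²(0.125) + (3)²(0.25) + (4)²(0.25) + (5)²(0.125) + (7)²(0.125) = 16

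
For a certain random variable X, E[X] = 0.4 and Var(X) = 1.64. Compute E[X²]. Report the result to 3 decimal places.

E[X²] = Var(X) + (E[X])² = 1.64 + (0.4)² = 1.8

1.800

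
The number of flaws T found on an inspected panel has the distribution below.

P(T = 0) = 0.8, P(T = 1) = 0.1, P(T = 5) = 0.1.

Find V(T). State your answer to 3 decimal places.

2.240

E[T] = (0)(0.8) + (1)(0.1) + (5)(0.1) = 0.6
E[T²] = (0)²(0.8) + (1)²(0.1) + (5)²(0.1) = 2.6
V(T) = E[T²] − (E[T])² = 2.6 − (0.6)² = 2.24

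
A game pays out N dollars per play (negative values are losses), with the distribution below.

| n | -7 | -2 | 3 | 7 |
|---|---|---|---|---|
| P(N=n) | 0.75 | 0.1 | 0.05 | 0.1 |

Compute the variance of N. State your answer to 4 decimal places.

E[N] = (-7)(0.75) + (-2)(0.1) + (3)(0.05) + (7)(0.1) = -4.6
E[N²] = (-7)²(0.75) + (-2)²(0.1) + (3)²(0.05) + (7)²(0.1) = 42.5
Var(N) = E[N²] − (E[N])² = 42.5 − (-4.6)² = 21.34

21.3400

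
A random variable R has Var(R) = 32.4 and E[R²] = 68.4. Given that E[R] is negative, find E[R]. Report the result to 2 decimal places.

-6.00

(E[R])² = E[R²] − Var(R) = 68.4 − 32.4 = 36
E[R] = −√36 = -6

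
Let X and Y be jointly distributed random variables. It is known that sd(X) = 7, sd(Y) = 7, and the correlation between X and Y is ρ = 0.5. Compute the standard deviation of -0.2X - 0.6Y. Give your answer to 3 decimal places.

5.048

Var(X) = (7)² = 49;  Var(Y) = (7)² = 49
Cov(X,Y) = ρ·sd(X)·sd(Y) = 0.5·7·7 = 24.5
Var(-0.2X - 0.6Y) = (-0.2)²·Var(X) + (-0.6)²·Var(Y) + 2·(-0.2)·(-0.6)·Cov(X,Y)
= 0.04·49 + 0.36·49 + 0.24·24.5 = 25.48
sd(-0.2X - 0.6Y) = √25.48 ≈ 5.048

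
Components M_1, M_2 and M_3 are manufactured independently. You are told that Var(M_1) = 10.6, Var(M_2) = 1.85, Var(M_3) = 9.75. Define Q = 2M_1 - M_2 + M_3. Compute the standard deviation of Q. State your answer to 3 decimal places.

By independence, Var(Q) = (2)²Var(M_1) + (-1)²Var(M_2) + (1)²Var(M_3)
= (2)²·10.6 + (-1)²·1.85 + (1)²·9.75 = 54
sd(Q) = √54 ≈ 7.348

7.348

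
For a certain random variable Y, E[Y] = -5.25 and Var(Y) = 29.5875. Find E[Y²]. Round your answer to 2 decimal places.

E[Y²] = Var(Y) + (E[Y])² = 29.5875 + (-5.25)² = 57.15

57.15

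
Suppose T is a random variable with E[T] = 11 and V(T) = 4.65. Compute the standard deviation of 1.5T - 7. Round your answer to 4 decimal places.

V(1.5T - 7) = (1.5)²·4.65 = 10.4625
SD(1.5T - 7) = √10.4625 ≈ 3.2346

3.2346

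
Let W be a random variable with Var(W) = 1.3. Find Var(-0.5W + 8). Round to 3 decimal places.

Var(-0.5W + 8) = (-0.5)²·Var(W) = 0.25·1.3 = 0.325

0.325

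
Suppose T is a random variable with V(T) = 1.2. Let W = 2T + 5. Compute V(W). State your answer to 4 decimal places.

V(2T + 5) = (2)²·V(T) = 4·1.2 = 4.8

4.8000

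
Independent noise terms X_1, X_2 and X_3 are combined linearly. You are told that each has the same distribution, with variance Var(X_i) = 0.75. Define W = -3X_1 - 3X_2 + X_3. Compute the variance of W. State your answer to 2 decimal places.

By independence, Var(W) = (-3)²Var(X_1) + (-3)²Var(X_2) + (1)²Var(X_3)
= (-3)²·0.75 + (-3)²·0.75 + (1)²·0.75 = 14.25

14.25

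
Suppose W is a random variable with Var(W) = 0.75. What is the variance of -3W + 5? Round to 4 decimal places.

Var(-3W + 5) = (-3)²·Var(W) = 9·0.75 = 6.75

6.7500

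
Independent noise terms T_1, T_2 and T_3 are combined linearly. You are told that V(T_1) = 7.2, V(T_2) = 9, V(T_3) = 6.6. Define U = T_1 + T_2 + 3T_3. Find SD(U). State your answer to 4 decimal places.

By independence, V(U) = (1)²V(T_1) + (1)²V(T_2) + (3)²V(T_3)
= (1)²·7.2 + (1)²·9 + (3)²·6.6 = 75.6
SD(U) = √75.6 ≈ 8.6948

8.6948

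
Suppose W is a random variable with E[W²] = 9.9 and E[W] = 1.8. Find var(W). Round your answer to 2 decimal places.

6.66

var(W) = 9.9 − (1.8)² = 6.66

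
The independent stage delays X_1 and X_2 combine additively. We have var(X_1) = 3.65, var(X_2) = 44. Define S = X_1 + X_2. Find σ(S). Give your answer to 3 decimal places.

6.903

By independence, var(S) = (1)²var(X_1) + (1)²var(X_2)
= (1)²·3.65 + (1)²·44 = 47.65
σ(S) = √47.65 ≈ 6.903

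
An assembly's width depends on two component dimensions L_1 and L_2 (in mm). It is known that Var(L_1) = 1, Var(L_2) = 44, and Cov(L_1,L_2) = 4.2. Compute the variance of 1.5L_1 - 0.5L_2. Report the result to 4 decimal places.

Var(1.5L_1 - 0.5L_2) = (1.5)²·Var(L_1) + (-0.5)²·Var(L_2) + 2·(1.5)·(-0.5)·Cov(L_1,L_2)
= 2.25·1 + 0.25·44 + -1.5·4.2 = 6.95

6.9500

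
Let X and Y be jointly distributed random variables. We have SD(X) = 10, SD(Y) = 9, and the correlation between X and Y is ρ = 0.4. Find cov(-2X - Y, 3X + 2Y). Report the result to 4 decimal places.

-1014.0000

V(X) = (10)² = 100;  V(Y) = (9)² = 81
cov(X,Y) = ρ·SD(X)·SD(Y) = 0.4·10·9 = 36
cov(-2X - Y, 3X + 2Y) = (-2)(3)V(X) + (-1)(2)V(Y) + [(-2)(2) + (-1)(3)]cov(X,Y)
= -6·100 + -2·81 + -7·36 = -1014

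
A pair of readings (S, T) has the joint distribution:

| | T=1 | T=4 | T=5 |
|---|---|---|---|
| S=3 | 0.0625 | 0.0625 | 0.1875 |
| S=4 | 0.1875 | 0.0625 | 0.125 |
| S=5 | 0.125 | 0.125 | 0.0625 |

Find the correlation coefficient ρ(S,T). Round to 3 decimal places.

E[S] = 4,  E[T] = 3.25
E[ST] = 12.6875
Cov(S,T) = E[ST] − E[S]E[T] = 12.6875 − (4)(3.25) = -0.3125
V(S) = 0.625,  V(T) = 3.1875
ρ = -0.3125 / √(0.625·3.1875) ≈ -0.221

-0.221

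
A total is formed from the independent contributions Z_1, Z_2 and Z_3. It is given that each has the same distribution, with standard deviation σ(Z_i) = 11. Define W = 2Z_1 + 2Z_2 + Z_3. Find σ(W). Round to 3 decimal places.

33.000

Var(Z_i) = (11)² = 121
By independence, Var(W) = (2)²Var(Z_1) + (2)²Var(Z_2) + (1)²Var(Z_3)
= (2)²·121 + (2)²·121 + (1)²·121 = 1089
σ(W) = √1089 ≈ 33.000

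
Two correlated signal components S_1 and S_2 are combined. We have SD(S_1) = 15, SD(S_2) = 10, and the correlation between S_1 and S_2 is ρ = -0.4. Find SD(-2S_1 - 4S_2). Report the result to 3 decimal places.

39.243

Var(S_1) = (15)² = 225;  Var(S_2) = (10)² = 100
Cov(S_1,S_2) = ρ·SD(S_1)·SD(S_2) = -0.4·15·10 = -60
Var(-2S_1 - 4S_2) = (-2)²·Var(S_1) + (-4)²·Var(S_2) + 2·(-2)·(-4)·Cov(S_1,S_2)
= 4·225 + 16·100 + 16·-60 = 1540
SD(-2S_1 - 4S_2) = √1540 ≈ 39.243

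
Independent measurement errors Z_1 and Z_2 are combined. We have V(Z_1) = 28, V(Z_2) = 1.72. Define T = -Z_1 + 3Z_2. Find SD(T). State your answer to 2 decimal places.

By independence, V(T) = (-1)²V(Z_1) + (3)²V(Z_2)
= (-1)²·28 + (3)²·1.72 = 43.48
SD(T) = √43.48 ≈ 6.59

6.59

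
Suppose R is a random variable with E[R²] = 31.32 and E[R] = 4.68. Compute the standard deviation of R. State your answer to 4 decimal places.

3.0688

Var(R) = 31.32 − (4.68)² = 9.4176
σ(R) = √9.4176 ≈ 3.0688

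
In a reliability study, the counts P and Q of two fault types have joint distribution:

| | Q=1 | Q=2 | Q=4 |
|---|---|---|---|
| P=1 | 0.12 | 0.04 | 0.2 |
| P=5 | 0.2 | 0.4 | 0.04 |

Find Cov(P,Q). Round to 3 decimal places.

E[P] = 3.56,  E[Q] = 2.16
E[PQ] = 6.8
Cov(P,Q) = E[PQ] − E[P]E[Q] = 6.8 − (3.56)(2.16) = -0.8896

-0.890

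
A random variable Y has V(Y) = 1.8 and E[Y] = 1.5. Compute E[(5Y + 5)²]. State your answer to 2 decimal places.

E[5Y + 5] = 5·1.5 + 5 = 12.5
V(5Y + 5) = (5)²·1.8 = 45
E[(5Y + 5)²] = V((5Y + 5)) + (E[(5Y + 5)])² = 45 + (12.5)² = 201.25

201.25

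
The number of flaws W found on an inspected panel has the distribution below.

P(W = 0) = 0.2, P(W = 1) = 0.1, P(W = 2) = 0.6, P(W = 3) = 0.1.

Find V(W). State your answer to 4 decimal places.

0.8400

E[W] = (0)(0.2) + (1)(0.1) + (2)(0.6) + (3)(0.1) = 1.6
E[W²] = (0)²(0.2) + (1)²(0.1) + (2)²(0.6) + (3)²(0.1) = 3.4
V(W) = E[W²] − (E[W])² = 3.4 − (1.6)² = 0.84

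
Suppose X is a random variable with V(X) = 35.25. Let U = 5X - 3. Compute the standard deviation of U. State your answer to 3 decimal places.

V(5X - 3) = (5)²·35.25 = 881.25
SD(U) = √881.25 ≈ 29.686

29.686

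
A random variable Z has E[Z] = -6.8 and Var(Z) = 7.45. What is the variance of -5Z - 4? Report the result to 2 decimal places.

Var(-5Z - 4) = (-5)²·Var(Z) = 25·7.45 = 186.25

186.25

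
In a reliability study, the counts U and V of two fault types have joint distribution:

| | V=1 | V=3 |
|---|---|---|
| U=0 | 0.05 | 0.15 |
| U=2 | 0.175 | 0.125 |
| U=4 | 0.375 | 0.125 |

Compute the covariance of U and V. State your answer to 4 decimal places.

-0.5800

E[U] = 2.6,  E[V] = 1.8
E[UV] = 4.1
cov(U,V) = E[UV] − E[U]E[V] = 4.1 − (2.6)(1.8) = -0.58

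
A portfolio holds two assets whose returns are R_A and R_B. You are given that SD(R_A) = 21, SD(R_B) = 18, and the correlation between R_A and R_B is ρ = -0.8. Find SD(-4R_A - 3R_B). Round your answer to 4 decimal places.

52.0999

Var(R_A) = (21)² = 441;  Var(R_B) = (18)² = 324
Cov(R_A,R_B) = ρ·SD(R_A)·SD(R_B) = -0.8·21·18 = -302.4
Var(-4R_A - 3R_B) = (-4)²·Var(R_A) + (-3)²·Var(R_B) + 2·(-4)·(-3)·Cov(R_A,R_B)
= 16·441 + 9·324 + 24·-302.4 = 2714.4
SD(-4R_A - 3R_B) = √2714.4 ≈ 52.0999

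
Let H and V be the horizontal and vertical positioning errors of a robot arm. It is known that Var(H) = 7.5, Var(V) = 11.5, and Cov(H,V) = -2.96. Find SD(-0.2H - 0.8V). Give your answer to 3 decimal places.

2.591

Var(-0.2H - 0.8V) = (-0.2)²·Var(H) + (-0.8)²·Var(V) + 2·(-0.2)·(-0.8)·Cov(H,V)
= 0.04·7.5 + 0.64·11.5 + 0.32·-2.96 = 6.7128
SD(-0.2H - 0.8V) = √6.7128 ≈ 2.591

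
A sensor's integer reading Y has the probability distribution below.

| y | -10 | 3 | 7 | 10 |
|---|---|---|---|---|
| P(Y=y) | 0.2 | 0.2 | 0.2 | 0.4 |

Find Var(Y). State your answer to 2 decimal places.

55.60

E[Y] = (-10)(0.2) + (3)(0.2) + (7)(0.2) + (10)(0.4) = 4
E[Y²] = (-10)²(0.2) + (3)²(0.2) + (7)²(0.2) + (10)²(0.4) = 71.6
Var(Y) = E[Y²] − (E[Y])² = 71.6 − (4)² = 55.6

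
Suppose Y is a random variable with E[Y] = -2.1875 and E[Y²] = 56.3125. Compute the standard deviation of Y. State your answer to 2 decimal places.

7.18

var(Y) = 56.3125 − (-2.1875)² = 51.52734375
SD(Y) = √51.52734375 ≈ 7.18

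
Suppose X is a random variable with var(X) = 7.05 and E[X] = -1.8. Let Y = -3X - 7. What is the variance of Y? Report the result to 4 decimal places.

63.4500

var(-3X - 7) = (-3)²·var(X) = 9·7.05 = 63.45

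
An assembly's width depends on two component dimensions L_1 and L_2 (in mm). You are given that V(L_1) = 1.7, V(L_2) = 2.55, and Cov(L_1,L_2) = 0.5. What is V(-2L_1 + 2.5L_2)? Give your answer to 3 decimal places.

17.738

V(-2L_1 + 2.5L_2) = (-2)²·V(L_1) + (2.5)²·V(L_2) + 2·(-2)·(2.5)·Cov(L_1,L_2)
= 4·1.7 + 6.25·2.55 + -10·0.5 = 17.7375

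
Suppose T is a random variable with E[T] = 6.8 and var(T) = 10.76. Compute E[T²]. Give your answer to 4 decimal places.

57.0000

E[T²] = var(T) + (E[T])² = 10.76 + (6.8)² = 57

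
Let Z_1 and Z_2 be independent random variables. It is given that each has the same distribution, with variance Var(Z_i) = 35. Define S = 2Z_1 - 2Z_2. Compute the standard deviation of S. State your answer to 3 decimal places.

16.733

By independence, Var(S) = (2)²Var(Z_1) + (-2)²Var(Z_2)
= (2)²·35 + (-2)²·35 = 280
SD(S) = √280 ≈ 16.733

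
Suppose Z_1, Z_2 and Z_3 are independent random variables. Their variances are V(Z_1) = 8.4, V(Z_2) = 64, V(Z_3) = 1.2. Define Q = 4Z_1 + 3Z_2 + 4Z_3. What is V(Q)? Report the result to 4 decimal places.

By independence, V(Q) = (4)²V(Z_1) + (3)²V(Z_2) + (4)²V(Z_3)
= (4)²·8.4 + (3)²·64 + (4)²·1.2 = 729.6

729.6000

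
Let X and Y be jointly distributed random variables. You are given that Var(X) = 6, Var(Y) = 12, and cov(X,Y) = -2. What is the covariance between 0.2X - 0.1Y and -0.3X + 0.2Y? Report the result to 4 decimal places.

cov(0.2X - 0.1Y, -0.3X + 0.2Y) = (0.2)(-0.3)Var(X) + (-0.1)(0.2)Var(Y) + [(0.2)(0.2) + (-0.1)(-0.3)]cov(X,Y)
= -0.06·6 + -0.02·12 + 0.07·-2 = -0.74

-0.7400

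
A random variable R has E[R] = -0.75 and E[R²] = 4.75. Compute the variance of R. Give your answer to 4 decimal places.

4.1875

Var(R) = 4.75 − (-0.75)² = 4.1875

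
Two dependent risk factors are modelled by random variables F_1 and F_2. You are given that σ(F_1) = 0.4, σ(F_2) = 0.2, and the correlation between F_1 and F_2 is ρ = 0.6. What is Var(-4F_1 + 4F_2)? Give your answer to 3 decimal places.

1.664

Var(F_1) = (0.4)² = 0.16;  Var(F_2) = (0.2)² = 0.04
cov(F_1,F_2) = ρ·σ(F_1)·σ(F_2) = 0.6·0.4·0.2 = 0.048
Var(-4F_1 + 4F_2) = (-4)²·Var(F_1) + (4)²·Var(F_2) + 2·(-4)·(4)·cov(F_1,F_2)
= 16·0.16 + 16·0.04 + -32·0.048 = 1.664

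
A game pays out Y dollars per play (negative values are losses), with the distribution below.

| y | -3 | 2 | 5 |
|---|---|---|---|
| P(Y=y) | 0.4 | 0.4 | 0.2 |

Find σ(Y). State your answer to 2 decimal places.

E[Y] = (-3)(0.4) + (2)(0.4) + (5)(0.2) = 0.6
E[Y²] = (-3)²(0.4) + (2)²(0.4) + (5)²(0.2) = 10.2
V(Y) = E[Y²] − (E[Y])² = 10.2 − (0.6)² = 9.84
σ(Y) = √9.84 ≈ 3.14

3.14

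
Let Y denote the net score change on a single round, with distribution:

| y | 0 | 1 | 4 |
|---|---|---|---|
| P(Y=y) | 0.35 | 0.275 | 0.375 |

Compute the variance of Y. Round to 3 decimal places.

E[Y] = (0)(0.35) + (1)(0.275) + (4)(0.375) = 1.775
E[Y²] = (0)²(0.35) + (1)²(0.275) + (4)²(0.375) = 6.275
Var(Y) = E[Y²] − (E[Y])² = 6.275 − (1.775)² = 3.124375

3.124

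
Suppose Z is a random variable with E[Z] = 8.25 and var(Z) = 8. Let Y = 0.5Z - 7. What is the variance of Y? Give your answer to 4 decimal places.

2.0000

var(0.5Z - 7) = (0.5)²·var(Z) = 0.25·8 = 2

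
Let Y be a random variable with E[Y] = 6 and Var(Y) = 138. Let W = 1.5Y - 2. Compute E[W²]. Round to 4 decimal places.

359.5000

E[1.5Y - 2] = 1.5·6 − 2 = 7
Var(1.5Y - 2) = (1.5)²·138 = 310.5
E[W²] = Var(W) + (E[W])² = 310.5 + (7)² = 359.5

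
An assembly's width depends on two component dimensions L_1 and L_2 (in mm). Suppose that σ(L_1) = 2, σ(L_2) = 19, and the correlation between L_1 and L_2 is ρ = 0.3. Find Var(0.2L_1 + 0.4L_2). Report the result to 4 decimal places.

59.7440

Var(L_1) = (2)² = 4;  Var(L_2) = (19)² = 361
Cov(L_1,L_2) = ρ·σ(L_1)·σ(L_2) = 0.3·2·19 = 11.4
Var(0.2L_1 + 0.4L_2) = (0.2)²·Var(L_1) + (0.4)²·Var(L_2) + 2·(0.2)·(0.4)·Cov(L_1,L_2)
= 0.04·4 + 0.16·361 + 0.16·11.4 = 59.744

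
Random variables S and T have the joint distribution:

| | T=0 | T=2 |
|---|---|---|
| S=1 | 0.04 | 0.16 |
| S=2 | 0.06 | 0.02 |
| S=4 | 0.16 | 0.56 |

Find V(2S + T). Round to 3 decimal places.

7.278

E[S] = 3.24,  E[T] = 1.48,  E[ST] = 4.88
V(S) = 12.04 − (3.24)² = 1.5424;  V(T) = 2.96 − (1.48)² = 0.7696
Cov(S,T) = 4.88 − (3.24)(1.48) = 0.0848
V(2S + T) = (2)²·1.5424 + (1)²·0.7696 + 2·(2)·(1)·0.0848 = 7.2784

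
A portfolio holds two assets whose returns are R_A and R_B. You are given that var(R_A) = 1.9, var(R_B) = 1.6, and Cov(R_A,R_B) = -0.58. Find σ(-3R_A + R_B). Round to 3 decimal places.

var(-3R_A + R_B) = (-3)²·var(R_A) + (1)²·var(R_B) + 2·(-3)·(1)·Cov(R_A,R_B)
= 9·1.9 + 1·1.6 + -6·-0.58 = 22.18
σ(-3R_A + R_B) = √22.18 ≈ 4.710

4.710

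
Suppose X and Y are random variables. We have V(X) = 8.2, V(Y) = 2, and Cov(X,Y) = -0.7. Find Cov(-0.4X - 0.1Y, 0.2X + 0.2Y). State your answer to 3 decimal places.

-0.626

Cov(-0.4X - 0.1Y, 0.2X + 0.2Y) = (-0.4)(0.2)V(X) + (-0.1)(0.2)V(Y) + [(-0.4)(0.2) + (-0.1)(0.2)]Cov(X,Y)
= -0.08·8.2 + -0.02·2 + -0.1·-0.7 = -0.626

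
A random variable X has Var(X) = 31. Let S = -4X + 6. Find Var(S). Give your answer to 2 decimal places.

Var(-4X + 6) = (-4)²·Var(X) = 16·31 = 496

496.00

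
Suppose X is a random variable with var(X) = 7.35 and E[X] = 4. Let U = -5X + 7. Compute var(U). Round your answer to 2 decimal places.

183.75

var(-5X + 7) = (-5)²·var(X) = 25·7.35 = 183.75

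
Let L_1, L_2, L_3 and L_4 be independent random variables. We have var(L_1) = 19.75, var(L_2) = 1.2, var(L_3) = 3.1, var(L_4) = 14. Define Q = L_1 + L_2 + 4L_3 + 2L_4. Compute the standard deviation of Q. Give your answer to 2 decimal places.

By independence, var(Q) = (1)²var(L_1) + (1)²var(L_2) + (4)²var(L_3) + (2)²var(L_4)
= (1)²·19.75 + (1)²·1.2 + (4)²·3.1 + (2)²·14 = 126.55
sd(Q) = √126.55 ≈ 11.25

11.25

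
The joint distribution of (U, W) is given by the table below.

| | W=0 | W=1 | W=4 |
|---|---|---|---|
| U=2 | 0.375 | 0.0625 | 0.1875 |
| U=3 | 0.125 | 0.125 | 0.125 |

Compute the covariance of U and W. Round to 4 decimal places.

E[U] = 2.375,  E[W] = 1.4375
E[UW] = 3.5
Cov(U,W) = E[UW] − E[U]E[W] = 3.5 − (2.375)(1.4375) = 0.0859375

0.0859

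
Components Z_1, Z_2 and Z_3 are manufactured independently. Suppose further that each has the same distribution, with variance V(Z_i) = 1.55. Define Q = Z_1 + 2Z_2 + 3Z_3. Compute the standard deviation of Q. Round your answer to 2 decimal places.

By independence, V(Q) = (1)²V(Z_1) + (2)²V(Z_2) + (3)²V(Z_3)
= (1)²·1.55 + (2)²·1.55 + (3)²·1.55 = 21.7
σ(Q) = √21.7 ≈ 4.66

4.66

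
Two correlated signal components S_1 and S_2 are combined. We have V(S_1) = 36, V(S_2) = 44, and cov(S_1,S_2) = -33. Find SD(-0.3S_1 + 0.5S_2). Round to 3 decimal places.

4.913

V(-0.3S_1 + 0.5S_2) = (-0.3)²·V(S_1) + (0.5)²·V(S_2) + 2·(-0.3)·(0.5)·cov(S_1,S_2)
= 0.09·36 + 0.25·44 + -0.3·-33 = 24.14
SD(-0.3S_1 + 0.5S_2) = √24.14 ≈ 4.913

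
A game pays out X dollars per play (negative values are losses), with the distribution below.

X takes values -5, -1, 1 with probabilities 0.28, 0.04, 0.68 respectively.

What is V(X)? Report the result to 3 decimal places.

7.142

E[X] = (-5)(0.28) + (-1)(0.04) + (1)(0.68) = -0.76
E[X²] = (-5)²(0.28) + (-1)²(0.04) + (1)²(0.68) = 7.72
V(X) = E[X²] − (E[X])² = 7.72 − (-0.76)² = 7.1424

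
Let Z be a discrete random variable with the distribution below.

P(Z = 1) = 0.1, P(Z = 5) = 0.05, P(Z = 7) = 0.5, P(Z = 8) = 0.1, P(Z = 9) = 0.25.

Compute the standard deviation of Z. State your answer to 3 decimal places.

E[Z] = (1)(0.1) + (5)(0.05) + (7)(0.5) + (8)(0.1) + (9)(0.25) = 6.9
E[Z²] = (1)²(0.1) + (5)²(0.05) + (7)²(0.5) + (8)²(0.1) + (9)²(0.25) = 52.5
Var(Z) = E[Z²] − (E[Z])² = 52.5 − (6.9)² = 4.89
SD(Z) = √4.89 ≈ 2.211

2.211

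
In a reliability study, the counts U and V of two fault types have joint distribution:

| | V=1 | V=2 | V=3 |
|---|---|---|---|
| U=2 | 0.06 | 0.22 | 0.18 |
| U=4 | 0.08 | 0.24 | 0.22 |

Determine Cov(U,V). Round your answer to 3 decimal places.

-0.001

E[U] = 3.08,  E[V] = 2.26
E[UV] = 6.96
Cov(U,V) = E[UV] − E[U]E[V] = 6.96 − (3.08)(2.26) = -0.0008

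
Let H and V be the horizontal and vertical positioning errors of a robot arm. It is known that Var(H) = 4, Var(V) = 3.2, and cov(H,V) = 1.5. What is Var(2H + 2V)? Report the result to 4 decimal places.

Var(2H + 2V) = (2)²·Var(H) + (2)²·Var(V) + 2·(2)·(2)·cov(H,V)
= 4·4 + 4·3.2 + 8·1.5 = 40.8

40.8000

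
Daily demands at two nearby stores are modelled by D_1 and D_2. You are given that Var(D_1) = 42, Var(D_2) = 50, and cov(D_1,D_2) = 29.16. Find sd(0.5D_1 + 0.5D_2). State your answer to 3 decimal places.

Var(0.5D_1 + 0.5D_2) = (0.5)²·Var(D_1) + (0.5)²·Var(D_2) + 2·(0.5)·(0.5)·cov(D_1,D_2)
= 0.25·42 + 0.25·50 + 0.5·29.16 = 37.58
sd(0.5D_1 + 0.5D_2) = √37.58 ≈ 6.130

6.130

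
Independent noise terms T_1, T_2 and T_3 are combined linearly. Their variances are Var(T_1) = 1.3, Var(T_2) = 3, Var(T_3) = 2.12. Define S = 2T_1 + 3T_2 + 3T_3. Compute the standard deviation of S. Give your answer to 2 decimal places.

By independence, Var(S) = (2)²Var(T_1) + (3)²Var(T_2) + (3)²Var(T_3)
= (2)²·1.3 + (3)²·3 + (3)²·2.12 = 51.28
SD(S) = √51.28 ≈ 7.16

7.16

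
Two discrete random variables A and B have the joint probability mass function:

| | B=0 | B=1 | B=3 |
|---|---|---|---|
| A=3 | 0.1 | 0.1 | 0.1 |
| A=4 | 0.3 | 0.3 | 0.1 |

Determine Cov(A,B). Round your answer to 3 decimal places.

E[A] = 3.7,  E[B] = 1
E[AB] = 3.6
Cov(A,B) = E[AB] − E[A]E[B] = 3.6 − (3.7)(1) = -0.1

-0.100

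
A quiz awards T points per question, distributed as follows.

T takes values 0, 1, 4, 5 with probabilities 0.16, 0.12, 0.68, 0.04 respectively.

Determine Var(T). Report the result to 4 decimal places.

E[T] = (0)(0.16) + (1)(0.12) + (4)(0.68) + (5)(0.04) = 3.04
E[T²] = (0)²(0.16) + (1)²(0.12) + (4)²(0.68) + (5)²(0.04) = 12
Var(T) = E[T²] − (E[T])² = 12 − (3.04)² = 2.7584

2.7584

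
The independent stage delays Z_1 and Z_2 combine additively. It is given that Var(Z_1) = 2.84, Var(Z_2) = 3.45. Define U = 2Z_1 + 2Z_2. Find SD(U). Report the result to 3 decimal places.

5.016

By independence, Var(U) = (2)²Var(Z_1) + (2)²Var(Z_2)
= (2)²·2.84 + (2)²·3.45 = 25.16
SD(U) = √25.16 ≈ 5.016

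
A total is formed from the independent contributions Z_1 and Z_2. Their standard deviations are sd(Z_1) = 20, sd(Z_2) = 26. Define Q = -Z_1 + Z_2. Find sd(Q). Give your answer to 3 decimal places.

32.802

Var(Z_1) = 400, Var(Z_2) = 676
By independence, Var(Q) = (-1)²Var(Z_1) + (1)²Var(Z_2)
= (-1)²·400 + (1)²·676 = 1076
sd(Q) = √1076 ≈ 32.802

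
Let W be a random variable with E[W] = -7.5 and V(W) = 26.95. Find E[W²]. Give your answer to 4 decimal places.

83.2000

E[W²] = V(W) + (E[W])² = 26.95 + (-7.5)² = 83.2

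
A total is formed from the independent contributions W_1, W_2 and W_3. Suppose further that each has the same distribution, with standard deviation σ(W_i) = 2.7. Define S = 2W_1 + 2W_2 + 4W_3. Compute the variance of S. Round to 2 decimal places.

174.96

var(W_i) = (2.7)² = 7.29
By independence, var(S) = (2)²var(W_1) + (2)²var(W_2) + (4)²var(W_3)
= (2)²·7.29 + (2)²·7.29 + (4)²·7.29 = 174.96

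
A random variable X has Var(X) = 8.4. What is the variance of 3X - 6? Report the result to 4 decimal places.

Var(3X - 6) = (3)²·Var(X) = 9·8.4 = 75.6

75.6000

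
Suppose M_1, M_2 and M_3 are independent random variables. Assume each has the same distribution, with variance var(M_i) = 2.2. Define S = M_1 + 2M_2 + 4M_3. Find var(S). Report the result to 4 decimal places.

46.2000

By independence, var(S) = (1)²var(M_1) + (2)²var(M_2) + (4)²var(M_3)
= (1)²·2.2 + (2)²·2.2 + (4)²·2.2 = 46.2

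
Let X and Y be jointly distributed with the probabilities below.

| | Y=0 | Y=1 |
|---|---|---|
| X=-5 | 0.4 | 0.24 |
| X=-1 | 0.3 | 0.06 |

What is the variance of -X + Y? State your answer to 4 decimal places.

E[X] = -3.56,  E[Y] = 0.3,  E[XY] = -1.26
Var(X) = 16.36 − (-3.56)² = 3.6864;  Var(Y) = 0.3 − (0.3)² = 0.21
Cov(X,Y) = -1.26 − (-3.56)(0.3) = -0.192
Var(-X + Y) = (-1)²·3.6864 + (1)²·0.21 + 2·(-1)·(1)·-0.192 = 4.2804

4.2804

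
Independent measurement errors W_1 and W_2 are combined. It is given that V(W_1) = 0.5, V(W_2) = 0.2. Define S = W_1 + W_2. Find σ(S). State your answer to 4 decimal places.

By independence, V(S) = (1)²V(W_1) + (1)²V(W_2)
= (1)²·0.5 + (1)²·0.2 = 0.7
σ(S) = √0.7 ≈ 0.8367

0.8367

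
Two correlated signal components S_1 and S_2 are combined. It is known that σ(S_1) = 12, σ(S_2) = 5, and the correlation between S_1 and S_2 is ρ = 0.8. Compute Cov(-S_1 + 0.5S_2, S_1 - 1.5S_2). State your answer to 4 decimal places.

V(S_1) = (12)² = 144;  V(S_2) = (5)² = 25
Cov(S_1,S_2) = ρ·σ(S_1)·σ(S_2) = 0.8·12·5 = 48
Cov(-S_1 + 0.5S_2, S_1 - 1.5S_2) = (-1)(1)V(S_1) + (0.5)(-1.5)V(S_2) + [(-1)(-1.5) + (0.5)(1)]Cov(S_1,S_2)
= -1·144 + -0.75·25 + 2·48 = -66.75

-66.7500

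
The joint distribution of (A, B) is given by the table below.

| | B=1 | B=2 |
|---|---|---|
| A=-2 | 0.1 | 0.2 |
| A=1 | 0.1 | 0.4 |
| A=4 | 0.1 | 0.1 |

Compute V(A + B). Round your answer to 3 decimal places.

E[A] = 0.7,  E[B] = 1.7,  E[AB] = 1.1
V(A) = 4.9 − (0.7)² = 4.41;  V(B) = 3.1 − (1.7)² = 0.21
cov(A,B) = 1.1 − (0.7)(1.7) = -0.09
V(A + B) = (1)²·4.41 + (1)²·0.21 + 2·(1)·(1)·-0.09 = 4.44

4.440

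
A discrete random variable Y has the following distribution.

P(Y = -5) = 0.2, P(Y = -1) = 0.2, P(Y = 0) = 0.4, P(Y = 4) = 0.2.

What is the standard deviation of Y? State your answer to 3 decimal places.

E[Y] = (-5)(0.2) + (-1)(0.2) + (0)(0.4) + (4)(0.2) = -0.4
E[Y²] = (-5)²(0.2) + (-1)²(0.2) + (0)²(0.4) + (4)²(0.2) = 8.4
Var(Y) = E[Y²] − (E[Y])² = 8.4 − (-0.4)² = 8.24
σ(Y) = √8.24 ≈ 2.871

2.871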